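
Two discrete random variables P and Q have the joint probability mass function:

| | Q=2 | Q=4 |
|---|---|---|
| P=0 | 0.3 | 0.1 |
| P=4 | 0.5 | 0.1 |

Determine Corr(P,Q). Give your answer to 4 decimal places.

-0.1021

E[P] = 2.4,  E[Q] = 2.4
E[PQ] = 5.6
Cov(P,Q) = E[PQ] − E[P]E[Q] = 5.6 − (2.4)(2.4) = -0.16
V(P) = 3.84,  V(Q) = 0.64
ρ = -0.16 / √(3.84·0.64) ≈ -0.1021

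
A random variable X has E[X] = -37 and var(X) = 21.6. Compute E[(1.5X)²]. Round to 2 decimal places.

3128.85

E[1.5X] = 1.5·-37 = -55.5
var(1.5X) = (1.5)²·21.6 = 48.6
E[(1.5X)²] = var((1.5X)) + (E[(1.5X)])² = 48.6 + (-55.5)² = 3128.85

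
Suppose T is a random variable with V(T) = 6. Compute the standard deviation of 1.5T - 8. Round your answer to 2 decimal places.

3.67

V(1.5T - 8) = (1.5)²·6 = 13.5
sd(1.5T - 8) = √13.5 ≈ 3.67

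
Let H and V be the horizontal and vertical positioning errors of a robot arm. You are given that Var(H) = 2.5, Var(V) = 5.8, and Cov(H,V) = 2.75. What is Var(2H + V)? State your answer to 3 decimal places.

Var(2H + V) = (2)²·Var(H) + (1)²·Var(V) + 2·(2)·(1)·Cov(H,V)
= 4·2.5 + 1·5.8 + 4·2.75 = 26.8

26.800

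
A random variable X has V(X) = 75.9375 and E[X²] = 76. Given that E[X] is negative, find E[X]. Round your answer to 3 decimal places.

(E[X])² = E[X²] − V(X) = 76 − 75.9375 = 0.0625
E[X] = −√0.0625 = -0.25

-0.250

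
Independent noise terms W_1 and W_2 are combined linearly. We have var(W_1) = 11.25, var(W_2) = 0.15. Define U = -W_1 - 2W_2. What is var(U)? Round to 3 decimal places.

By independence, var(U) = (-1)²var(W_1) + (-2)²var(W_2)
= (-1)²·11.25 + (-2)²·0.15 = 11.85

11.850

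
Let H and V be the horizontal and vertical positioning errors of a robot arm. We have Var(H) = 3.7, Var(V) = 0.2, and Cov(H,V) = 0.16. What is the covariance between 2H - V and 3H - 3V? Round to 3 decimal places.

Cov(2H - V, 3H - 3V) = (2)(3)Var(H) + (-1)(-3)Var(V) + [(2)(-3) + (-1)(3)]Cov(H,V)
= 6·3.7 + 3·0.2 + -9·0.16 = 21.36

21.360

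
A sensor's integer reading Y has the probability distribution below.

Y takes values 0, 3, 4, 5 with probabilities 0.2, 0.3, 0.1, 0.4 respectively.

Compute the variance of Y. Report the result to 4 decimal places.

E[Y] = (0)(0.2) + (3)(0.3) + (4)(0.1) + (5)(0.4) = 3.3
E[Y²] = (0)²(0.2) + (3)²(0.3) + (4)²(0.1) + (5)²(0.4) = 14.3
var(Y) = E[Y²] − (E[Y])² = 14.3 − (3.3)² = 3.41

3.4100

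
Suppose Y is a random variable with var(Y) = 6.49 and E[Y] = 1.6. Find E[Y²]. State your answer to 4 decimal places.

9.0500

E[Y²] = var(Y) + (E[Y])² = 6.49 + (1.6)² = 9.05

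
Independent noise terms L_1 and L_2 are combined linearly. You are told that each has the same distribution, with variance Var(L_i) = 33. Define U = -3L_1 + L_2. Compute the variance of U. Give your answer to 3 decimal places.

By independence, Var(U) = (-3)²Var(L_1) + (1)²Var(L_2)
= (-3)²·33 + (1)²·33 = 330

330.000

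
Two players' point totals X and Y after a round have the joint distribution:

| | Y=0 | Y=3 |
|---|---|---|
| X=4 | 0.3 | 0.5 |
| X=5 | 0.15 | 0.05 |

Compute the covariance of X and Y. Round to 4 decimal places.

-0.1800

E[X] = 4.2,  E[Y] = 1.65
E[XY] = 6.75
Cov(X,Y) = E[XY] − E[X]E[Y] = 6.75 − (4.2)(1.65) = -0.18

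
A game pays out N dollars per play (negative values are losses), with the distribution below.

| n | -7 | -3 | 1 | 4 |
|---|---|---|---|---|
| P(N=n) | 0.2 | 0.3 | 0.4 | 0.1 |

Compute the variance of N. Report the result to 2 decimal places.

12.25

E[N] = (-7)(0.2) + (-3)(0.3) + (1)(0.4) + (4)(0.1) = -1.5
E[N²] = (-7)²(0.2) + (-3)²(0.3) + (1)²(0.4) + (4)²(0.1) = 14.5
var(N) = E[N²] − (E[N])² = 14.5 − (-1.5)² = 12.25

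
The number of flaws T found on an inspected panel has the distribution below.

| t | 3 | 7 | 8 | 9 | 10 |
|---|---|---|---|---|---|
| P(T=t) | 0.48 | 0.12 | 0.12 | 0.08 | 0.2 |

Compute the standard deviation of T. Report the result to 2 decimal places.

2.97

E[T] = (3)(0.48) + (7)(0.12) + (8)(0.12) + (9)(0.08) + (10)(0.2) = 5.96
E[T²] = (3)²(0.48) + (7)²(0.12) + (8)²(0.12) + (9)²(0.08) + (10)²(0.2) = 44.36
var(T) = E[T²] − (E[T])² = 44.36 − (5.96)² = 8.8384
sd(T) = √8.8384 ≈ 2.97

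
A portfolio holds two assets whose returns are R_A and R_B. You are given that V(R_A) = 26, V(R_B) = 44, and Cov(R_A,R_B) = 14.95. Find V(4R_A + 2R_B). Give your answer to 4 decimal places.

V(4R_A + 2R_B) = (4)²·V(R_A) + (2)²·V(R_B) + 2·(4)·(2)·Cov(R_A,R_B)
= 16·26 + 4·44 + 16·14.95 = 831.2

831.2000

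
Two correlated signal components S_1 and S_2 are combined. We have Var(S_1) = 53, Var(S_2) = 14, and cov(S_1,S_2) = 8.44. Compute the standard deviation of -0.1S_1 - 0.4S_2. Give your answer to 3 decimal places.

1.856

Var(-0.1S_1 - 0.4S_2) = (-0.1)²·Var(S_1) + (-0.4)²·Var(S_2) + 2·(-0.1)·(-0.4)·cov(S_1,S_2)
= 0.01·53 + 0.16·14 + 0.08·8.44 = 3.4452
σ(-0.1S_1 - 0.4S_2) = √3.4452 ≈ 1.856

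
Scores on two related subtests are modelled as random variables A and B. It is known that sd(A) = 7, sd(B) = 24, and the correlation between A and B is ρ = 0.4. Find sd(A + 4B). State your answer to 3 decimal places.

var(A) = (7)² = 49;  var(B) = (24)² = 576
Cov(A,B) = ρ·sd(A)·sd(B) = 0.4·7·24 = 67.2
var(A + 4B) = (1)²·var(A) + (4)²·var(B) + 2·(1)·(4)·Cov(A,B)
= 1·49 + 16·576 + 8·67.2 = 9802.6
sd(A + 4B) = √9802.6 ≈ 99.008

99.008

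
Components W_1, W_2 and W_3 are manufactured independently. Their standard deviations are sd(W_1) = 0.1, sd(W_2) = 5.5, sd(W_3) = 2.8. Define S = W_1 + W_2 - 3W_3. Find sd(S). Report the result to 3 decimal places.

10.041

var(W_1) = 0.01, var(W_2) = 30.25, var(W_3) = 7.84
By independence, var(S) = (1)²var(W_1) + (1)²var(W_2) + (-3)²var(W_3)
= (1)²·0.01 + (1)²·30.25 + (-3)²·7.84 = 100.82
sd(S) = √100.82 ≈ 10.041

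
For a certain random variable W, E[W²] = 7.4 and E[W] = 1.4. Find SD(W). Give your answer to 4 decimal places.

2.3324

V(W) = 7.4 − (1.4)² = 5.44
SD(W) = √5.44 ≈ 2.3324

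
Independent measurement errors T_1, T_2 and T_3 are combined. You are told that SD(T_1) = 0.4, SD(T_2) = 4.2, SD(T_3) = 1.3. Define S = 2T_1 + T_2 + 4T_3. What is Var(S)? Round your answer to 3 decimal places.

Var(T_1) = 0.16, Var(T_2) = 17.64, Var(T_3) = 1.69
By independence, Var(S) = (2)²Var(T_1) + (1)²Var(T_2) + (4)²Var(T_3)
= (2)²·0.16 + (1)²·17.64 + (4)²·1.69 = 45.32

45.320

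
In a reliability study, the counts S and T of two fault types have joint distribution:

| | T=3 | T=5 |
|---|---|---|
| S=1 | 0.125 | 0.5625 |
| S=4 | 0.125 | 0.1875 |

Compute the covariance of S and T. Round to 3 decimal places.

E[S] = 1.9375,  E[T] = 4.5
E[ST] = 8.4375
cov(S,T) = E[ST] − E[S]E[T] = 8.4375 − (1.9375)(4.5) = -0.28125

-0.281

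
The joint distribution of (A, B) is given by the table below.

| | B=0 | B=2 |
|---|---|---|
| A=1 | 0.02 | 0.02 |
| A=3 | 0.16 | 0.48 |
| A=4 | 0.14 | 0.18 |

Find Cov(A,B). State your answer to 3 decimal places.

-0.046

E[A] = 3.24,  E[B] = 1.36
E[AB] = 4.36
Cov(A,B) = E[AB] − E[A]E[B] = 4.36 − (3.24)(1.36) = -0.0464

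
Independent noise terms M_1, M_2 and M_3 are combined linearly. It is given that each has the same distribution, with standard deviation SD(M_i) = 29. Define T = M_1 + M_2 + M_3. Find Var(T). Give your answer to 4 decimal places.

2523.0000

Var(M_i) = (29)² = 841
By independence, Var(T) = (1)²Var(M_1) + (1)²Var(M_2) + (1)²Var(M_3)
= (1)²·841 + (1)²·841 + (1)²·841 = 2523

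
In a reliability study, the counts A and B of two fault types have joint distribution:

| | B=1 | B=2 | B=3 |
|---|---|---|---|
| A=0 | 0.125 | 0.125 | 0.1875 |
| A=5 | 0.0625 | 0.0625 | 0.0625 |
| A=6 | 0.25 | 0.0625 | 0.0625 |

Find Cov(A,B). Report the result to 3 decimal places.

E[A] = 3.1875,  E[B] = 1.875
E[AB] = 5.25
Cov(A,B) = E[AB] − E[A]E[B] = 5.25 − (3.1875)(1.875) = -0.7265625

-0.727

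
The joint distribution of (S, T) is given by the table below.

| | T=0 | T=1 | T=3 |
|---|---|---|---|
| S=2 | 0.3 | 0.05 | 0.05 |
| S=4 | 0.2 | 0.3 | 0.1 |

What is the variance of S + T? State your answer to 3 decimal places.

E[S] = 3.2,  E[T] = 0.8,  E[ST] = 2.8
Var(S) = 11.2 − (3.2)² = 0.96;  Var(T) = 1.7 − (0.8)² = 1.06
Cov(S,T) = 2.8 − (3.2)(0.8) = 0.24
Var(S + T) = (1)²·0.96 + (1)²·1.06 + 2·(1)·(1)·0.24 = 2.5

2.500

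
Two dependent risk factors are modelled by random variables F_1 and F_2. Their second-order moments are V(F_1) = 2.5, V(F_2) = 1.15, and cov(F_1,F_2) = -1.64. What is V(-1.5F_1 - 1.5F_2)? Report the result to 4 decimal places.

0.8325

V(-1.5F_1 - 1.5F_2) = (-1.5)²·V(F_1) + (-1.5)²·V(F_2) + 2·(-1.5)·(-1.5)·cov(F_1,F_2)
= 2.25·2.5 + 2.25·1.15 + 4.5·-1.64 = 0.8325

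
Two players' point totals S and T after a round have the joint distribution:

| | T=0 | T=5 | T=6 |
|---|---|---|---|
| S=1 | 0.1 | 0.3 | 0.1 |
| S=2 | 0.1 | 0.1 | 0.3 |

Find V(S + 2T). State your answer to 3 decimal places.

20.810

E[S] = 1.5,  E[T] = 4.4,  E[ST] = 6.7
V(S) = 2.5 − (1.5)² = 0.25;  V(T) = 24.4 − (4.4)² = 5.04
cov(S,T) = 6.7 − (1.5)(4.4) = 0.1
V(S + 2T) = (1)²·0.25 + (2)²·5.04 + 2·(1)·(2)·0.1 = 20.81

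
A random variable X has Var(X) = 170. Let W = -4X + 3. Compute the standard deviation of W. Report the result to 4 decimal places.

52.1536

Var(-4X + 3) = (-4)²·170 = 2720
SD(W) = √2720 ≈ 52.1536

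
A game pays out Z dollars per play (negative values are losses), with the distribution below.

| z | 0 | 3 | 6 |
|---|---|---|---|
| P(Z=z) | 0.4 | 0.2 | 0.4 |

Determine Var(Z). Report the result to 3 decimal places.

E[Z] = (0)(0.4) + (3)(0.2) + (6)(0.4) = 3
E[Z²] = (0)²(0.4) + (3)²(0.2) + (6)²(0.4) = 16.2
Var(Z) = E[Z²] − (E[Z])² = 16.2 − (3)² = 7.2

7.200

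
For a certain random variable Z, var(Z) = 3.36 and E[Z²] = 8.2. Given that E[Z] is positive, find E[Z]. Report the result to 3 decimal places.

(E[Z])² = E[Z²] − var(Z) = 8.2 − 3.36 = 4.84
E[Z] = √4.84 = 2.2

2.200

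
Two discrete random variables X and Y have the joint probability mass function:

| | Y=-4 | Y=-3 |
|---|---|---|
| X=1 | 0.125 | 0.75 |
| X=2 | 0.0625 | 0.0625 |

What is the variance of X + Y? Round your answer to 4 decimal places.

0.1836

E[X] = 1.125,  E[Y] = -3.1875,  E[XY] = -3.625
Var(X) = 1.375 − (1.125)² = 0.109375;  Var(Y) = 10.3125 − (-3.1875)² = 0.15234375
Cov(X,Y) = -3.625 − (1.125)(-3.1875) = -0.0390625
Var(X + Y) = (1)²·0.109375 + (1)²·0.15234375 + 2·(1)·(1)·-0.0390625 = 0.18359375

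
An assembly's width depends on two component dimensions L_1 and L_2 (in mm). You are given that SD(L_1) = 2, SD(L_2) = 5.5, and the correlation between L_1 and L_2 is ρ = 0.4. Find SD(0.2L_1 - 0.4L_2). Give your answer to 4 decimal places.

2.0727

Var(L_1) = (2)² = 4;  Var(L_2) = (5.5)² = 30.25
Cov(L_1,L_2) = ρ·SD(L_1)·SD(L_2) = 0.4·2·5.5 = 4.4
Var(0.2L_1 - 0.4L_2) = (0.2)²·Var(L_1) + (-0.4)²·Var(L_2) + 2·(0.2)·(-0.4)·Cov(L_1,L_2)
= 0.04·4 + 0.16·30.25 + -0.16·4.4 = 4.296
SD(0.2L_1 - 0.4L_2) = √4.296 ≈ 2.0727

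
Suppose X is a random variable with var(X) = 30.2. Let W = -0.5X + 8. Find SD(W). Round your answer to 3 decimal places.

var(-0.5X + 8) = (-0.5)²·30.2 = 7.55
SD(W) = √7.55 ≈ 2.748

2.748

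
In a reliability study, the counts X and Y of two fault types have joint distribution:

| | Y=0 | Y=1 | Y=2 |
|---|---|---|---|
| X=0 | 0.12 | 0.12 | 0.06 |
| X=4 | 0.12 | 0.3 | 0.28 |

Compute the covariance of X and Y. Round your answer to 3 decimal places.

E[X] = 2.8,  E[Y] = 1.1
E[XY] = 3.44
Cov(X,Y) = E[XY] − E[X]E[Y] = 3.44 − (2.8)(1.1) = 0.36

0.360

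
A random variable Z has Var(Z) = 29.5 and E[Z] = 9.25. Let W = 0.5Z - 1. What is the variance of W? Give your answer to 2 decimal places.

Var(0.5Z - 1) = (0.5)²·Var(Z) = 0.25·29.5 = 7.375

7.38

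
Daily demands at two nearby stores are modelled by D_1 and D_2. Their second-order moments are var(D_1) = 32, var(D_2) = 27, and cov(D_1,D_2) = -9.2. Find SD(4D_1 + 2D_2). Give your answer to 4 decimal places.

21.7440

var(4D_1 + 2D_2) = (4)²·var(D_1) + (2)²·var(D_2) + 2·(4)·(2)·cov(D_1,D_2)
= 16·32 + 4·27 + 16·-9.2 = 472.8
SD(4D_1 + 2D_2) = √472.8 ≈ 21.7440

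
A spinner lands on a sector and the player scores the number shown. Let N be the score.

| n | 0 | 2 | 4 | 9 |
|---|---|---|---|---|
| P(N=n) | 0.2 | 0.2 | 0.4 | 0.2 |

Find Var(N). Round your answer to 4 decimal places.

E[N] = (0)(0.2) + (2)(0.2) + (4)(0.4) + (9)(0.2) = 3.8
E[N²] = (0)²(0.2) + (2)²(0.2) + (4)²(0.4) + (9)²(0.2) = 23.4
Var(N) = E[N²] − (E[N])² = 23.4 − (3.8)² = 8.96

8.9600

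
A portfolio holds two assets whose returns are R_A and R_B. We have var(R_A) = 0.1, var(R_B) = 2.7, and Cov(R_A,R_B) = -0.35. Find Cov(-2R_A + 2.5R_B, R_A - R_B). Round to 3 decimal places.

-8.525

Cov(-2R_A + 2.5R_B, R_A - R_B) = (-2)(1)var(R_A) + (2.5)(-1)var(R_B) + [(-2)(-1) + (2.5)(1)]Cov(R_A,R_B)
= -2·0.1 + -2.5·2.7 + 4.5·-0.35 = -8.525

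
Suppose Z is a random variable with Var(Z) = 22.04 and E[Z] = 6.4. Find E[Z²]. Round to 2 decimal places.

E[Z²] = Var(Z) + (E[Z])² = 22.04 + (6.4)² = 63

63.00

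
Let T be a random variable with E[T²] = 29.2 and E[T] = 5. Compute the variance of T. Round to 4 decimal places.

4.2000

V(T) = 29.2 − (5)² = 4.2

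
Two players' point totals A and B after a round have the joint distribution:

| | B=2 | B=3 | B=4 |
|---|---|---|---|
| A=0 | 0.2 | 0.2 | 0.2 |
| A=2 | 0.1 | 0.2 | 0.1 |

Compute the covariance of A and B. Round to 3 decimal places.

0.000

E[A] = 0.8,  E[B] = 3
E[AB] = 2.4
Cov(A,B) = E[AB] − E[A]E[B] = 2.4 − (0.8)(3) = 0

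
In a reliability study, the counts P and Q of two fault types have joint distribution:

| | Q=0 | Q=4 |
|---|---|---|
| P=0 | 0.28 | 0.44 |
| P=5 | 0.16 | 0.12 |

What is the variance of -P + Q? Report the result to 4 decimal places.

E[P] = 1.4,  E[Q] = 2.24,  E[PQ] = 2.4
V(P) = 7 − (1.4)² = 5.04;  V(Q) = 8.96 − (2.24)² = 3.9424
Cov(P,Q) = 2.4 − (1.4)(2.24) = -0.736
V(-P + Q) = (-1)²·5.04 + (1)²·3.9424 + 2·(-1)·(1)·-0.736 = 10.4544

10.4544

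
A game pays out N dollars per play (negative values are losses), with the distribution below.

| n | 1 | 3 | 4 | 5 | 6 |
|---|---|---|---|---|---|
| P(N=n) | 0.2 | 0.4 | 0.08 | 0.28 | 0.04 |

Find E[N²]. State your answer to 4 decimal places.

13.5200

E[N²] = (1)²(0.2) + (3)²(0.4) + (4)²(0.08) + (5)²(0.28) + (6)²(0.04) = 13.52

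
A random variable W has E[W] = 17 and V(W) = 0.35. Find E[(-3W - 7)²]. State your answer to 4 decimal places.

3367.1500

E[-3W - 7] = -3·17 − 7 = -58
V(-3W - 7) = (-3)²·0.35 = 3.15
E[(-3W - 7)²] = V((-3W - 7)) + (E[(-3W - 7)])² = 3.15 + (-58)² = 3367.15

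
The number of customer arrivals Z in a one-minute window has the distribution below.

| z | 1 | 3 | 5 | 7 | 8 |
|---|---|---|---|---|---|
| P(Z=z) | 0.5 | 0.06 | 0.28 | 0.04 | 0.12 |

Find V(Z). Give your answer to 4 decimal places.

E[Z] = (1)(0.5) + (3)(0.06) + (5)(0.28) + (7)(0.04) + (8)(0.12) = 3.32
E[Z²] = (1)²(0.5) + (3)²(0.06) + (5)²(0.28) + (7)²(0.04) + (8)²(0.12) = 17.68
V(Z) = E[Z²] − (E[Z])² = 17.68 − (3.32)² = 6.6576

6.6576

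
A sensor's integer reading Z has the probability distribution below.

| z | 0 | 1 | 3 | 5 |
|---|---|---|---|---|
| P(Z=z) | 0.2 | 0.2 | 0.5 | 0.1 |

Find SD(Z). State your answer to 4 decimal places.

E[Z] = (0)(0.2) + (1)(0.2) + (3)(0.5) + (5)(0.1) = 2.2
E[Z²] = (0)²(0.2) + (1)²(0.2) + (3)²(0.5) + (5)²(0.1) = 7.2
Var(Z) = E[Z²] − (E[Z])² = 7.2 − (2.2)² = 2.36
SD(Z) = √2.36 ≈ 1.5362

1.5362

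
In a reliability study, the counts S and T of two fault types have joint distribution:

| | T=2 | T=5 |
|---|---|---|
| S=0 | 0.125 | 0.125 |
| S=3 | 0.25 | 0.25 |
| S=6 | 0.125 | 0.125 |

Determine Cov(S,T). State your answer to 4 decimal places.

0.0000

E[S] = 3,  E[T] = 3.5
E[ST] = 10.5
Cov(S,T) = E[ST] − E[S]E[T] = 10.5 − (3)(3.5) = 0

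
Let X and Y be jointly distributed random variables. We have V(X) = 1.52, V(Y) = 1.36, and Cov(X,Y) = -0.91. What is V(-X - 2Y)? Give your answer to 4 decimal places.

V(-X - 2Y) = (-1)²·V(X) + (-2)²·V(Y) + 2·(-1)·(-2)·Cov(X,Y)
= 1·1.52 + 4·1.36 + 4·-0.91 = 3.32

3.3200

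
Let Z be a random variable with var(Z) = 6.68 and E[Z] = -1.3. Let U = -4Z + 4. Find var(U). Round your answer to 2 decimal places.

var(-4Z + 4) = (-4)²·var(Z) = 16·6.68 = 106.88

106.88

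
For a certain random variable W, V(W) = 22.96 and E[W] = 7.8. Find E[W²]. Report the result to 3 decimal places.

E[W²] = V(W) + (E[W])² = 22.96 + (7.8)² = 83.8

83.800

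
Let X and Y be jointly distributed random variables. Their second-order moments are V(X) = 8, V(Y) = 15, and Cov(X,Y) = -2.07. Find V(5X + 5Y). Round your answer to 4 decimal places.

V(5X + 5Y) = (5)²·V(X) + (5)²·V(Y) + 2·(5)·(5)·Cov(X,Y)
= 25·8 + 25·15 + 50·-2.07 = 471.5

471.5000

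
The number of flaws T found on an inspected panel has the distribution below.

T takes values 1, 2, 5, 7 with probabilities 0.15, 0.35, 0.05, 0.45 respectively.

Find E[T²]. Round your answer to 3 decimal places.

24.850

E[T²] = (1)²(0.15) + (2)²(0.35) + (5)²(0.05) + (7)²(0.45) = 24.85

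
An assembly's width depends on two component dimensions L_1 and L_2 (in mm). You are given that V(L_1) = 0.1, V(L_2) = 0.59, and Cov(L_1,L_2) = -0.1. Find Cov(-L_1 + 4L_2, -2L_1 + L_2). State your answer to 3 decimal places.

Cov(-L_1 + 4L_2, -2L_1 + L_2) = (-1)(-2)V(L_1) + (4)(1)V(L_2) + [(-1)(1) + (4)(-2)]Cov(L_1,L_2)
= 2·0.1 + 4·0.59 + -9·-0.1 = 3.46

3.460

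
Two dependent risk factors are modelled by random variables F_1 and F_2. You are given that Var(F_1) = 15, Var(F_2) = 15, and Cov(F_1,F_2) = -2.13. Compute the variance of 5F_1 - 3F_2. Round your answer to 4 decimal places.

573.9000

Var(5F_1 - 3F_2) = (5)²·Var(F_1) + (-3)²·Var(F_2) + 2·(5)·(-3)·Cov(F_1,F_2)
= 25·15 + 9·15 + -30·-2.13 = 573.9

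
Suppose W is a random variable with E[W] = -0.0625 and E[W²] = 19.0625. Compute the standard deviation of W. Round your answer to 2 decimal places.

4.37

Var(W) = 19.0625 − (-0.0625)² = 19.05859375
SD(W) = √19.05859375 ≈ 4.37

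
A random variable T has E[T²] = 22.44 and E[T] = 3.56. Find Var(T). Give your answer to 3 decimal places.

9.766

Var(T) = 22.44 − (3.56)² = 9.7664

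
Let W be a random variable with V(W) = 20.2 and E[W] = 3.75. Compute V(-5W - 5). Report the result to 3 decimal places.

505.000

V(-5W - 5) = (-5)²·V(W) = 25·20.2 = 505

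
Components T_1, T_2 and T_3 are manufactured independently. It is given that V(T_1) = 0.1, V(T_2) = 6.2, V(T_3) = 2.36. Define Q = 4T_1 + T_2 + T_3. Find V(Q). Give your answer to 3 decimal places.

10.160

By independence, V(Q) = (4)²V(T_1) + (1)²V(T_2) + (1)²V(T_3)
= (4)²·0.1 + (1)²·6.2 + (1)²·2.36 = 10.16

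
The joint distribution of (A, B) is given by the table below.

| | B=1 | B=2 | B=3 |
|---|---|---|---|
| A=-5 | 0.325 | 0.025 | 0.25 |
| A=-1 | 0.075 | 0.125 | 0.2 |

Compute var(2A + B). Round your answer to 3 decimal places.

17.888

E[A] = -3.4,  E[B] = 2.05,  E[AB] = -6.55
var(A) = 15.4 − (-3.4)² = 3.84;  var(B) = 5.05 − (2.05)² = 0.8475
cov(A,B) = -6.55 − (-3.4)(2.05) = 0.42
var(2A + B) = (2)²·3.84 + (1)²·0.8475 + 2·(2)·(1)·0.42 = 17.8875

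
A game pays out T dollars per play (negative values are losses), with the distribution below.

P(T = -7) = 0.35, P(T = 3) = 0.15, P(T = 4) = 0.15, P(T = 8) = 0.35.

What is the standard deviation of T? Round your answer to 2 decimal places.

E[T] = (-7)(0.35) + (3)(0.15) + (4)(0.15) + (8)(0.35) = 1.4
E[T²] = (-7)²(0.35) + (3)²(0.15) + (4)²(0.15) + (8)²(0.35) = 43.3
Var(T) = E[T²] − (E[T])² = 43.3 − (1.4)² = 41.34
sd(T) = √41.34 ≈ 6.43

6.43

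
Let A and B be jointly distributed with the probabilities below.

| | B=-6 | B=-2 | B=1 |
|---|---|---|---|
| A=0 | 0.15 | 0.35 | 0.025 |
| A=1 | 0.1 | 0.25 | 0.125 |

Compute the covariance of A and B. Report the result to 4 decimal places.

E[A] = 0.475,  E[B] = -2.55
E[AB] = -0.975
Cov(A,B) = E[AB] − E[A]E[B] = -0.975 − (0.475)(-2.55) = 0.23625

0.2363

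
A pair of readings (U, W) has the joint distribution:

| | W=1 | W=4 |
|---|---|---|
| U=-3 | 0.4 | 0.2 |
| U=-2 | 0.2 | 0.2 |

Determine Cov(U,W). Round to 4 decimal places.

0.1200

E[U] = -2.6,  E[W] = 2.2
E[UW] = -5.6
Cov(U,W) = E[UW] − E[U]E[W] = -5.6 − (-2.6)(2.2) = 0.12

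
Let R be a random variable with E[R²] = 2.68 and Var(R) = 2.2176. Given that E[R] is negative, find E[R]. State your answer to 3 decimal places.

(E[R])² = E[R²] − Var(R) = 2.68 − 2.2176 = 0.4624
E[R] = −√0.4624 = -0.68

-0.680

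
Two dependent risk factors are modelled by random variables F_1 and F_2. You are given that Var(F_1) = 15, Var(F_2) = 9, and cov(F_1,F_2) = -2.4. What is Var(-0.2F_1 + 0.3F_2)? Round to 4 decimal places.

1.6980

Var(-0.2F_1 + 0.3F_2) = (-0.2)²·Var(F_1) + (0.3)²·Var(F_2) + 2·(-0.2)·(0.3)·cov(F_1,F_2)
= 0.04·15 + 0.09·9 + -0.12·-2.4 = 1.698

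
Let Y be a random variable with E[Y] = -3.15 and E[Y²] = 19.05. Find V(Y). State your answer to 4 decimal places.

V(Y) = 19.05 − (-3.15)² = 9.1275

9.1275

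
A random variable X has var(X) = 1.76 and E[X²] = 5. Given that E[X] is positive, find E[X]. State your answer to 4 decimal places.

1.8000

(E[X])² = E[X²] − var(X) = 5 − 1.76 = 3.24
E[X] = √3.24 = 1.8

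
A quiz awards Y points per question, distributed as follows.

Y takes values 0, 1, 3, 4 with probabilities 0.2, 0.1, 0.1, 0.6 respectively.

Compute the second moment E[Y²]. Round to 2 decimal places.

10.60

E[Y²] = (0)²(0.2) + (1)²(0.1) + (3)²(0.1) + (4)²(0.6) = 10.6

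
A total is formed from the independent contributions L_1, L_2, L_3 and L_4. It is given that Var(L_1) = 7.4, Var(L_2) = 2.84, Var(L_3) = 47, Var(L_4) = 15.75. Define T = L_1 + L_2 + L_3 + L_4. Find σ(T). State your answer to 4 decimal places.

By independence, Var(T) = (1)²Var(L_1) + (1)²Var(L_2) + (1)²Var(L_3) + (1)²Var(L_4)
= (1)²·7.4 + (1)²·2.84 + (1)²·47 + (1)²·15.75 = 72.99
σ(T) = √72.99 ≈ 8.5434

8.5434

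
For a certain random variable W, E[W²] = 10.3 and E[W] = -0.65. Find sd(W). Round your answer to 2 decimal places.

3.14

Var(W) = 10.3 − (-0.65)² = 9.8775
sd(W) = √9.8775 ≈ 3.14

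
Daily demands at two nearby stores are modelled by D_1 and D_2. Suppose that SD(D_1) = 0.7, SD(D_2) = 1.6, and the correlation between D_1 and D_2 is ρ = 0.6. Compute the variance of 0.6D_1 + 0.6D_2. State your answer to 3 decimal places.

var(D_1) = (0.7)² = 0.49;  var(D_2) = (1.6)² = 2.56
cov(D_1,D_2) = ρ·SD(D_1)·SD(D_2) = 0.6·0.7·1.6 = 0.672
var(0.6D_1 + 0.6D_2) = (0.6)²·var(D_1) + (0.6)²·var(D_2) + 2·(0.6)·(0.6)·cov(D_1,D_2)
= 0.36·0.49 + 0.36·2.56 + 0.72·0.672 = 1.58184

1.582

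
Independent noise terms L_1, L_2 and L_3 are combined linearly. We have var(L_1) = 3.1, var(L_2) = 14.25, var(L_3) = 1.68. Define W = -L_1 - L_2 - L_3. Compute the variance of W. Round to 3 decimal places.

By independence, var(W) = (-1)²var(L_1) + (-1)²var(L_2) + (-1)²var(L_3)
= (-1)²·3.1 + (-1)²·14.25 + (-1)²·1.68 = 19.03

19.030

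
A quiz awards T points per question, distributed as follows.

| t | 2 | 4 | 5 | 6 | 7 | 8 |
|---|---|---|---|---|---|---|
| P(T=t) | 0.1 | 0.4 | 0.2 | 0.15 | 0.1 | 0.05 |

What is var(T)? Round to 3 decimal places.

2.260

E[T] = (2)(0.1) + (4)(0.4) + (5)(0.2) + (6)(0.15) + (7)(0.1) + (8)(0.05) = 4.8
E[T²] = (2)²(0.1) + (4)²(0.4) + (5)²(0.2) + (6)²(0.15) + (7)²(0.1) + (8)²(0.05) = 25.3
var(T) = E[T²] − (E[T])² = 25.3 − (4.8)² = 2.26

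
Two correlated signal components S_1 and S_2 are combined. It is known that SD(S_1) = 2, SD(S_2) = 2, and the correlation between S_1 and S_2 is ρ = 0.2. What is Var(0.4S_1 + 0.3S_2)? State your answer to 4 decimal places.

1.1920

Var(S_1) = (2)² = 4;  Var(S_2) = (2)² = 4
Cov(S_1,S_2) = ρ·SD(S_1)·SD(S_2) = 0.2·2·2 = 0.8
Var(0.4S_1 + 0.3S_2) = (0.4)²·Var(S_1) + (0.3)²·Var(S_2) + 2·(0.4)·(0.3)·Cov(S_1,S_2)
= 0.16·4 + 0.09·4 + 0.24·0.8 = 1.192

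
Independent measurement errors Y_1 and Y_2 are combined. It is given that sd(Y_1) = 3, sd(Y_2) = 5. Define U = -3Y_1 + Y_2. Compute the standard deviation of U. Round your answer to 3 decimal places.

10.296

var(Y_1) = 9, var(Y_2) = 25
By independence, var(U) = (-3)²var(Y_1) + (1)²var(Y_2)
= (-3)²·9 + (1)²·25 = 106
sd(U) = √106 ≈ 10.296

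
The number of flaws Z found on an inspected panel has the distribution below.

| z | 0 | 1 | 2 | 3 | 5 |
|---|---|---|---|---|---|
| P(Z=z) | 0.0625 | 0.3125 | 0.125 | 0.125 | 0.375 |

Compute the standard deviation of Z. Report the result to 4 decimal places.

E[Z] = (0)(0.0625) + (1)(0.3125) + (2)(0.125) + (3)(0.125) + (5)(0.375) = 2.8125
E[Z²] = (0)²(0.0625) + (1)²(0.3125) + (2)²(0.125) + (3)²(0.125) + (5)²(0.375) = 11.3125
Var(Z) = E[Z²] − (E[Z])² = 11.3125 − (2.8125)² = 3.40234375
SD(Z) = √3.40234375 ≈ 1.8445

1.8445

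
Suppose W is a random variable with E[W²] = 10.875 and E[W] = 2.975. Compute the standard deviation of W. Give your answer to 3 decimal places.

1.423

var(W) = 10.875 − (2.975)² = 2.024375
SD(W) = √2.024375 ≈ 1.423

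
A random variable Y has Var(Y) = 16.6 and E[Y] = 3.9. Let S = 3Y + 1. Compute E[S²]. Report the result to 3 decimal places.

310.690

E[3Y + 1] = 3·3.9 + 1 = 12.7
Var(3Y + 1) = (3)²·16.6 = 149.4
E[S²] = Var(S) + (E[S])² = 149.4 + (12.7)² = 310.69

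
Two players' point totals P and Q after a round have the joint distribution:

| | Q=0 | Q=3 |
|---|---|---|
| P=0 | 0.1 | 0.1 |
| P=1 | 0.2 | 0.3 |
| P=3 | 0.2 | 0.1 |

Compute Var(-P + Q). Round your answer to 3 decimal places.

4.090

E[P] = 1.4,  E[Q] = 1.5,  E[PQ] = 1.8
Var(P) = 3.2 − (1.4)² = 1.24;  Var(Q) = 4.5 − (1.5)² = 2.25
cov(P,Q) = 1.8 − (1.4)(1.5) = -0.3
Var(-P + Q) = (-1)²·1.24 + (1)²·2.25 + 2·(-1)·(1)·-0.3 = 4.09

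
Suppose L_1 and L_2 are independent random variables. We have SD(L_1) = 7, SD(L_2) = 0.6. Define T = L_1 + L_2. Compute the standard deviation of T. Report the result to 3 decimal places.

7.026

var(L_1) = 49, var(L_2) = 0.36
By independence, var(T) = (1)²var(L_1) + (1)²var(L_2)
= (1)²·49 + (1)²·0.36 = 49.36
SD(T) = √49.36 ≈ 7.026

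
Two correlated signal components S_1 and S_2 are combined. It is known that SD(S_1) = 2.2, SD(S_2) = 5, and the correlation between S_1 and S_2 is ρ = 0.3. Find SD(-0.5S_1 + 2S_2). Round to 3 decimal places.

9.727

var(S_1) = (2.2)² = 4.84;  var(S_2) = (5)² = 25
Cov(S_1,S_2) = ρ·SD(S_1)·SD(S_2) = 0.3·2.2·5 = 3.3
var(-0.5S_1 + 2S_2) = (-0.5)²·var(S_1) + (2)²·var(S_2) + 2·(-0.5)·(2)·Cov(S_1,S_2)
= 0.25·4.84 + 4·25 + -2·3.3 = 94.61
SD(-0.5S_1 + 2S_2) = √94.61 ≈ 9.727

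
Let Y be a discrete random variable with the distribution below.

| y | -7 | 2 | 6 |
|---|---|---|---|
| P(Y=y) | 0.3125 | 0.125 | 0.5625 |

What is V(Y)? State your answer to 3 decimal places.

33.996

E[Y] = (-7)(0.3125) + (2)(0.125) + (6)(0.5625) = 1.4375
E[Y²] = (-7)²(0.3125) + (2)²(0.125) + (6)²(0.5625) = 36.0625
V(Y) = E[Y²] − (E[Y])² = 36.0625 − (1.4375)² = 33.99609375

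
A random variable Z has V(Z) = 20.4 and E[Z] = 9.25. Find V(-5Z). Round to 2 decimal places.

V(-5Z) = (-5)²·V(Z) = 25·20.4 = 510

510.00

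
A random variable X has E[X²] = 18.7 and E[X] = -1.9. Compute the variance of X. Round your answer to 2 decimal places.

Var(X) = 18.7 − (-1.9)² = 15.09

15.09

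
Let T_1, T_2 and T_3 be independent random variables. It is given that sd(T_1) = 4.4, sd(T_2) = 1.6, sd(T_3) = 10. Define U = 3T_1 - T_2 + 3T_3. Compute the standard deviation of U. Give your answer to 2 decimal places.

32.81

var(T_1) = 19.36, var(T_2) = 2.56, var(T_3) = 100
By independence, var(U) = (3)²var(T_1) + (-1)²var(T_2) + (3)²var(T_3)
= (3)²·19.36 + (-1)²·2.56 + (3)²·100 = 1076.8
sd(U) = √1076.8 ≈ 32.81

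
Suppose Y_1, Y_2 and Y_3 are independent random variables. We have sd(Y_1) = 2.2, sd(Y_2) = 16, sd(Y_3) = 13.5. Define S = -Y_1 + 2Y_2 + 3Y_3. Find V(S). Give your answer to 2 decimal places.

2669.09

V(Y_1) = 4.84, V(Y_2) = 256, V(Y_3) = 182.25
By independence, V(S) = (-1)²V(Y_1) + (2)²V(Y_2) + (3)²V(Y_3)
= (-1)²·4.84 + (2)²·256 + (3)²·182.25 = 2669.09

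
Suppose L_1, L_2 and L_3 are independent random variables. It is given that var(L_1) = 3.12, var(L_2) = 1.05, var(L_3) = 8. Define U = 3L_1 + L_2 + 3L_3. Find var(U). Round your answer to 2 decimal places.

By independence, var(U) = (3)²var(L_1) + (1)²var(L_2) + (3)²var(L_3)
= (3)²·3.12 + (1)²·1.05 + (3)²·8 = 101.13

101.13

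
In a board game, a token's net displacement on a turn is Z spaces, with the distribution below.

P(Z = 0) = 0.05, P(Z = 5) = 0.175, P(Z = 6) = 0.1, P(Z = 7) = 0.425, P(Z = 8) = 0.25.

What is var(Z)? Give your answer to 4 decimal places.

E[Z] = (0)(0.05) + (5)(0.175) + (6)(0.1) + (7)(0.425) + (8)(0.25) = 6.45
E[Z²] = (0)²(0.05) + (5)²(0.175) + (6)²(0.1) + (7)²(0.425) + (8)²(0.25) = 44.8
var(Z) = E[Z²] − (E[Z])² = 44.8 − (6.45)² = 3.1975

3.1975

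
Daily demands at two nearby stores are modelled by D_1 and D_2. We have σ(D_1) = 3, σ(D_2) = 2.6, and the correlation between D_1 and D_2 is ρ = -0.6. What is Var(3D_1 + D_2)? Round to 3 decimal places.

Var(D_1) = (3)² = 9;  Var(D_2) = (2.6)² = 6.76
Cov(D_1,D_2) = ρ·σ(D_1)·σ(D_2) = -0.6·3·2.6 = -4.68
Var(3D_1 + D_2) = (3)²·Var(D_1) + (1)²·Var(D_2) + 2·(3)·(1)·Cov(D_1,D_2)
= 9·9 + 1·6.76 + 6·-4.68 = 59.68

59.680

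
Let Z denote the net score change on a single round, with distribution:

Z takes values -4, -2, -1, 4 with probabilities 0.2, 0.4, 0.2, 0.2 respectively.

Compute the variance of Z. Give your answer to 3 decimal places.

E[Z] = (-4)(0.2) + (-2)(0.4) + (-1)(0.2) + (4)(0.2) = -1
E[Z²] = (-4)²(0.2) + (-2)²(0.4) + (-1)²(0.2) + (4)²(0.2) = 8.2
Var(Z) = E[Z²] − (E[Z])² = 8.2 − (-1)² = 7.2

7.200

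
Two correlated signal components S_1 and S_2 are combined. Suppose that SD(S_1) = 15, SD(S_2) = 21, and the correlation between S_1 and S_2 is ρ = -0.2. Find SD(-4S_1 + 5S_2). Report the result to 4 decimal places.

var(S_1) = (15)² = 225;  var(S_2) = (21)² = 441
Cov(S_1,S_2) = ρ·SD(S_1)·SD(S_2) = -0.2·15·21 = -63
var(-4S_1 + 5S_2) = (-4)²·var(S_1) + (5)²·var(S_2) + 2·(-4)·(5)·Cov(S_1,S_2)
= 16·225 + 25·441 + -40·-63 = 17145
SD(-4S_1 + 5S_2) = √17145 ≈ 130.9389

130.9389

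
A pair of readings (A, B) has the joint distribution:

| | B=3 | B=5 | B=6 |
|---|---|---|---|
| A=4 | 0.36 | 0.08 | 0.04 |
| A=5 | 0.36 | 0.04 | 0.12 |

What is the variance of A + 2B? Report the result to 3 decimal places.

6.118

E[A] = 4.52,  E[B] = 3.72,  E[AB] = 16.88
Var(A) = 20.68 − (4.52)² = 0.2496;  Var(B) = 15.24 − (3.72)² = 1.4016
Cov(A,B) = 16.88 − (4.52)(3.72) = 0.0656
Var(A + 2B) = (1)²·0.2496 + (2)²·1.4016 + 2·(1)·(2)·0.0656 = 6.1184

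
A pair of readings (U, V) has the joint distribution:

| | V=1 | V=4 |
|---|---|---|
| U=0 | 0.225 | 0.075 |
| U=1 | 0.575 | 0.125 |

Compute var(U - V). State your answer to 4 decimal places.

E[U] = 0.7,  E[V] = 1.6,  E[UV] = 1.075
var(U) = 0.7 − (0.7)² = 0.21;  var(V) = 4 − (1.6)² = 1.44
Cov(U,V) = 1.075 − (0.7)(1.6) = -0.045
var(U - V) = (1)²·0.21 + (-1)²·1.44 + 2·(1)·(-1)·-0.045 = 1.74

1.7400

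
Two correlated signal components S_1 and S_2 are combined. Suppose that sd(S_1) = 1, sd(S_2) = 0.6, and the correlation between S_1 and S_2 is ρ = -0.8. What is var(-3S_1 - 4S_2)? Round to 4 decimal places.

3.2400

var(S_1) = (1)² = 1;  var(S_2) = (0.6)² = 0.36
cov(S_1,S_2) = ρ·sd(S_1)·sd(S_2) = -0.8·1·0.6 = -0.48
var(-3S_1 - 4S_2) = (-3)²·var(S_1) + (-4)²·var(S_2) + 2·(-3)·(-4)·cov(S_1,S_2)
= 9·1 + 16·0.36 + 24·-0.48 = 3.24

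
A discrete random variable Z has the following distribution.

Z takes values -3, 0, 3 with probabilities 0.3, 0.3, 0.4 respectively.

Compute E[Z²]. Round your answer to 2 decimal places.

E[Z²] = (-3)²(0.3) + (0)²(0.3) + (3)²(0.4) = 6.3

6.30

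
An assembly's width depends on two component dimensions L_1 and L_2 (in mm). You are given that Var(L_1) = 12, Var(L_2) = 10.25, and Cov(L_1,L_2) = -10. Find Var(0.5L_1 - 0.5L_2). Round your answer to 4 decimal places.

Var(0.5L_1 - 0.5L_2) = (0.5)²·Var(L_1) + (-0.5)²·Var(L_2) + 2·(0.5)·(-0.5)·Cov(L_1,L_2)
= 0.25·12 + 0.25·10.25 + -0.5·-10 = 10.5625

10.5625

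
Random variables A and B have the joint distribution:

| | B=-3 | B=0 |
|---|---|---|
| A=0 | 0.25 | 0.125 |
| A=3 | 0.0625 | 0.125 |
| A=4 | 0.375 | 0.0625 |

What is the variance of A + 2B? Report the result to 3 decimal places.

9.902

E[A] = 2.3125,  E[B] = -2.0625,  E[AB] = -5.0625
V(A) = 8.6875 − (2.3125)² = 3.33984375;  V(B) = 6.1875 − (-2.0625)² = 1.93359375
Cov(A,B) = -5.0625 − (2.3125)(-2.0625) = -0.29296875
V(A + 2B) = (1)²·3.33984375 + (2)²·1.93359375 + 2·(1)·(2)·-0.29296875 = 9.90234375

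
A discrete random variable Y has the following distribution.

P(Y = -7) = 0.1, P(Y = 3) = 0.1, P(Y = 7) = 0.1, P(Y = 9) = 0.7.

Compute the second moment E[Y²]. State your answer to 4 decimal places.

E[Y²] = (-7)²(0.1) + (3)²(0.1) + (7)²(0.1) + (9)²(0.7) = 67.4

67.4000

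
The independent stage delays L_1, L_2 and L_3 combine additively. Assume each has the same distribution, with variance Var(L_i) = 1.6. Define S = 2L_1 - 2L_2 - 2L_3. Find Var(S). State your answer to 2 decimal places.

By independence, Var(S) = (2)²Var(L_1) + (-2)²Var(L_2) + (-2)²Var(L_3)
= (2)²·1.6 + (-2)²·1.6 + (-2)²·1.6 = 19.2

19.20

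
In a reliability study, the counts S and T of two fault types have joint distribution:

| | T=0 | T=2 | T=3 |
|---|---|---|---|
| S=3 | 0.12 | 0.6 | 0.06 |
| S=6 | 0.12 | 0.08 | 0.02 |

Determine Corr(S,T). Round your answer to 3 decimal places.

-0.340

E[S] = 3.66,  E[T] = 1.6
E[ST] = 5.46
Cov(S,T) = E[ST] − E[S]E[T] = 5.46 − (3.66)(1.6) = -0.396
Var(S) = 1.5444,  Var(T) = 0.88
ρ = -0.396 / √(1.5444·0.88) ≈ -0.340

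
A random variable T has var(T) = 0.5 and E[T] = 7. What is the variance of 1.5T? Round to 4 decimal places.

1.1250

var(1.5T) = (1.5)²·var(T) = 2.25·0.5 = 1.125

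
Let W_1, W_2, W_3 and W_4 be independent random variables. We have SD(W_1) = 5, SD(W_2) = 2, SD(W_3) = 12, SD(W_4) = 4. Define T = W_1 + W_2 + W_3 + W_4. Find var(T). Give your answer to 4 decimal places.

var(W_1) = 25, var(W_2) = 4, var(W_3) = 144, var(W_4) = 16
By independence, var(T) = (1)²var(W_1) + (1)²var(W_2) + (1)²var(W_3) + (1)²var(W_4)
= (1)²·25 + (1)²·4 + (1)²·144 + (1)²·16 = 189

189.0000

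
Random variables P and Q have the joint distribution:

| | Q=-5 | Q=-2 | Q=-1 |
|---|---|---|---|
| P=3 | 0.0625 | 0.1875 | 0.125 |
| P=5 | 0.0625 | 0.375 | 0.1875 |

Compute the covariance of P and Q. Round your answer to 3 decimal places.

E[P] = 4.25,  E[Q] = -2.0625
E[PQ] = -8.6875
Cov(P,Q) = E[PQ] − E[P]E[Q] = -8.6875 − (4.25)(-2.0625) = 0.078125

0.078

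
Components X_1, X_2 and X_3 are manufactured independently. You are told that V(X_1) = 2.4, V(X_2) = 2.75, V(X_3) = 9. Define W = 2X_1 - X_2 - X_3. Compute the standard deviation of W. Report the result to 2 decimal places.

By independence, V(W) = (2)²V(X_1) + (-1)²V(X_2) + (-1)²V(X_3)
= (2)²·2.4 + (-1)²·2.75 + (-1)²·9 = 21.35
SD(W) = √21.35 ≈ 4.62

4.62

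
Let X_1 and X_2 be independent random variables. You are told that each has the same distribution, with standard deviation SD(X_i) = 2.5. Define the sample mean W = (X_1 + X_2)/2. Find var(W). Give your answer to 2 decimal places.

3.13

var(X_i) = (2.5)² = 6.25
By independence, var(W) = (0.5)²var(X_1) + (0.5)²var(X_2)
= (0.5)²·6.25 + (0.5)²·6.25 = 3.125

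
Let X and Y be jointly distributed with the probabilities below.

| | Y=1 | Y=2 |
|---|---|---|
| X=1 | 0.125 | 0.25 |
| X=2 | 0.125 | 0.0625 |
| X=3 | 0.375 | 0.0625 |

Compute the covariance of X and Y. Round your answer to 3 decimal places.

-0.211

E[X] = 2.0625,  E[Y] = 1.375
E[XY] = 2.625
cov(X,Y) = E[XY] − E[X]E[Y] = 2.625 − (2.0625)(1.375) = -0.2109375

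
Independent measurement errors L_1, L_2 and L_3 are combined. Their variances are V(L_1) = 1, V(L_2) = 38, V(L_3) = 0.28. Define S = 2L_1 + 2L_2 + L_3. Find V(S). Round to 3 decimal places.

By independence, V(S) = (2)²V(L_1) + (2)²V(L_2) + (1)²V(L_3)
= (2)²·1 + (2)²·38 + (1)²·0.28 = 156.28

156.280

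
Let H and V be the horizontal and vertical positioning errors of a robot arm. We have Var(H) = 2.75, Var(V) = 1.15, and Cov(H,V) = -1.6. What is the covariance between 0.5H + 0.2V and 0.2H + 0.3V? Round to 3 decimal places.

0.040

Cov(0.5H + 0.2V, 0.2H + 0.3V) = (0.5)(0.2)Var(H) + (0.2)(0.3)Var(V) + [(0.5)(0.3) + (0.2)(0.2)]Cov(H,V)
= 0.1·2.75 + 0.06·1.15 + 0.19·-1.6 = 0.04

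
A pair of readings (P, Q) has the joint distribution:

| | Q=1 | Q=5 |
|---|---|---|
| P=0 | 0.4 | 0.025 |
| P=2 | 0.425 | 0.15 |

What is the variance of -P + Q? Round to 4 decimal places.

E[P] = 1.15,  E[Q] = 1.7,  E[PQ] = 2.35
var(P) = 2.3 − (1.15)² = 0.9775;  var(Q) = 5.2 − (1.7)² = 2.31
cov(P,Q) = 2.35 − (1.15)(1.7) = 0.395
var(-P + Q) = (-1)²·0.9775 + (1)²·2.31 + 2·(-1)·(1)·0.395 = 2.4975

2.4975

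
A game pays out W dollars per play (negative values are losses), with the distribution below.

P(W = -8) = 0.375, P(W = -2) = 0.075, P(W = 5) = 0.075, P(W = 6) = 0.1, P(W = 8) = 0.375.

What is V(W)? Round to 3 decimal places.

E[W] = (-8)(0.375) + (-2)(0.075) + (5)(0.075) + (6)(0.1) + (8)(0.375) = 0.825
E[W²] = (-8)²(0.375) + (-2)²(0.075) + (5)²(0.075) + (6)²(0.1) + (8)²(0.375) = 53.775
V(W) = E[W²] − (E[W])² = 53.775 − (0.825)² = 53.094375

53.094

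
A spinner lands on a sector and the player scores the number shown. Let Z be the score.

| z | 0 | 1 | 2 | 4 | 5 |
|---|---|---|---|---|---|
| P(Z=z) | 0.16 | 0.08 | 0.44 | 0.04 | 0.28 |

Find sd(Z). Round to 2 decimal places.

1.77

E[Z] = (0)(0.16) + (1)(0.08) + (2)(0.44) + (4)(0.04) + (5)(0.28) = 2.52
E[Z²] = (0)²(0.16) + (1)²(0.08) + (2)²(0.44) + (4)²(0.04) + (5)²(0.28) = 9.48
Var(Z) = E[Z²] − (E[Z])² = 9.48 − (2.52)² = 3.1296
sd(Z) = √3.1296 ≈ 1.77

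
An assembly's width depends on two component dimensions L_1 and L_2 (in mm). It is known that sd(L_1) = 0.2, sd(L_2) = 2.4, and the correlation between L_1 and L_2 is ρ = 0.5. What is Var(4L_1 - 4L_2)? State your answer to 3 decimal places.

Var(L_1) = (0.2)² = 0.04;  Var(L_2) = (2.4)² = 5.76
Cov(L_1,L_2) = ρ·sd(L_1)·sd(L_2) = 0.5·0.2·2.4 = 0.24
Var(4L_1 - 4L_2) = (4)²·Var(L_1) + (-4)²·Var(L_2) + 2·(4)·(-4)·Cov(L_1,L_2)
= 16·0.04 + 16·5.76 + -32·0.24 = 85.12

85.120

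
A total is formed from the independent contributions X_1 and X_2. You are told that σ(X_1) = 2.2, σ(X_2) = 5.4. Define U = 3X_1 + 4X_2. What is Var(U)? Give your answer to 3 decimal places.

Var(X_1) = 4.84, Var(X_2) = 29.16
By independence, Var(U) = (3)²Var(X_1) + (4)²Var(X_2)
= (3)²·4.84 + (4)²·29.16 = 510.12

510.120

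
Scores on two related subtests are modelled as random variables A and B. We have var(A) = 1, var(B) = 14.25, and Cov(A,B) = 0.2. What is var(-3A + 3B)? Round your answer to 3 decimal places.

133.650

var(-3A + 3B) = (-3)²·var(A) + (3)²·var(B) + 2·(-3)·(3)·Cov(A,B)
= 9·1 + 9·14.25 + -18·0.2 = 133.65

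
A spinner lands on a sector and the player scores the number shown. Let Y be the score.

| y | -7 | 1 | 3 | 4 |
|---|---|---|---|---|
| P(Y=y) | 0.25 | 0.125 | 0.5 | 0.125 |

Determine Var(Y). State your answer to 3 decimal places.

E[Y] = (-7)(0.25) + (1)(0.125) + (3)(0.5) + (4)(0.125) = 0.375
E[Y²] = (-7)²(0.25) + (1)²(0.125) + (3)²(0.5) + (4)²(0.125) = 18.875
Var(Y) = E[Y²] − (E[Y])² = 18.875 − (0.375)² = 18.734375

18.734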